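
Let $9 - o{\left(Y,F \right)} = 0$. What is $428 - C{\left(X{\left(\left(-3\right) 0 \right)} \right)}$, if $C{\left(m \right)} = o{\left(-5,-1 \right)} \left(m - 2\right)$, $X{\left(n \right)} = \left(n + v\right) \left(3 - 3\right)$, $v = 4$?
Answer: $446$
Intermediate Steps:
$o{\left(Y,F \right)} = 9$ ($o{\left(Y,F \right)} = 9 - 0 = 9 + 0 = 9$)
$X{\left(n \right)} = 0$ ($X{\left(n \right)} = \left(n + 4\right) \left(3 - 3\right) = \left(4 + n\right) 0 = 0$)
$C{\left(m \right)} = -18 + 9 m$ ($C{\left(m \right)} = 9 \left(m - 2\right) = 9 \left(-2 + m\right) = -18 + 9 m$)
$428 - C{\left(X{\left(\left(-3\right) 0 \right)} \right)} = 428 - \left(-18 + 9 \cdot 0\right) = 428 - \left(-18 + 0\right) = 428 - -18 = 428 + 18 = 446$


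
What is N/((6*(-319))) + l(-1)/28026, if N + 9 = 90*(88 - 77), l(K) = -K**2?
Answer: -2291285/4470147 ≈ -0.51258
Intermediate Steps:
N = 981 (N = -9 + 90*(88 - 77) = -9 + 90*11 = -9 + 990 = 981)
N/((6*(-319))) + l(-1)/28026 = 981/((6*(-319))) - 1*(-1)**2/28026 = 981/(-1914) - 1*1*(1/28026) = 981*(-1/1914) - 1*1/28026 = -327/638 - 1/28026 = -2291285/4470147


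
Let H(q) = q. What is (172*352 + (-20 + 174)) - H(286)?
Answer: 60412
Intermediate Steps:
(172*352 + (-20 + 174)) - H(286) = (172*352 + (-20 + 174)) - 1*286 = (60544 + 154) - 286 = 60698 - 286 = 60412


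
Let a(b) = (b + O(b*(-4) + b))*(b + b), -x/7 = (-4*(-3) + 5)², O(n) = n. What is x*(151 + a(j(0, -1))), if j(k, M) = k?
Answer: -305473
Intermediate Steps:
x = -2023 (x = -7*(-4*(-3) + 5)² = -7*(12 + 5)² = -7*17² = -7*289 = -2023)
a(b) = -4*b² (a(b) = (b + (b*(-4) + b))*(b + b) = (b + (-4*b + b))*(2*b) = (b - 3*b)*(2*b) = (-2*b)*(2*b) = -4*b²)
x*(151 + a(j(0, -1))) = -2023*(151 - 4*0²) = -2023*(151 - 4*0) = -2023*(151 + 0) = -2023*151 = -305473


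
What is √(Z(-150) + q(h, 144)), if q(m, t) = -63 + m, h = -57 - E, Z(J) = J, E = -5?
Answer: I*√265 ≈ 16.279*I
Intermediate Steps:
h = -52 (h = -57 - 1*(-5) = -57 + 5 = -52)
√(Z(-150) + q(h, 144)) = √(-150 + (-63 - 52)) = √(-150 - 115) = √(-265) = I*√265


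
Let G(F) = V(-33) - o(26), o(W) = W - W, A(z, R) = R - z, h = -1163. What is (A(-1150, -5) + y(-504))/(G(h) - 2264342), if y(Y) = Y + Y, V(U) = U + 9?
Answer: -137/2264366 ≈ -6.0503e-5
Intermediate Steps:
V(U) = 9 + U
y(Y) = 2*Y
o(W) = 0
G(F) = -24 (G(F) = (9 - 33) - 1*0 = -24 + 0 = -24)
(A(-1150, -5) + y(-504))/(G(h) - 2264342) = ((-5 - 1*(-1150)) + 2*(-504))/(-24 - 2264342) = ((-5 + 1150) - 1008)/(-2264366) = (1145 - 1008)*(-1/2264366) = 137*(-1/2264366) = -137/2264366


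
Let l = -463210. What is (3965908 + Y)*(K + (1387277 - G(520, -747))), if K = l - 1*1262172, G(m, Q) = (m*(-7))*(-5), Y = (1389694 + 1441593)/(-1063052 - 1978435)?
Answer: -4297841694343746245/3041487 ≈ -1.4131e+12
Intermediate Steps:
Y = -2831287/3041487 (Y = 2831287/(-3041487) = 2831287*(-1/3041487) = -2831287/3041487 ≈ -0.93089)
G(m, Q) = 35*m (G(m, Q) = -7*m*(-5) = 35*m)
K = -1725382 (K = -463210 - 1*1262172 = -463210 - 1262172 = -1725382)
(3965908 + Y)*(K + (1387277 - G(520, -747))) = (3965908 - 2831287/3041487)*(-1725382 + (1387277 - 35*520)) = 12062254793909*(-1725382 + (1387277 - 1*18200))/3041487 = 12062254793909*(-1725382 + (1387277 - 18200))/3041487 = 12062254793909*(-1725382 + 1369077)/3041487 = (12062254793909/3041487)*(-356305) = -4297841694343746245/3041487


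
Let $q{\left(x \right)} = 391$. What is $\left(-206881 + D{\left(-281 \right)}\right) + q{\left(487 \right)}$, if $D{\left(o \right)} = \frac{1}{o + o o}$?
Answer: $- \frac{16246633199}{78680} \approx -2.0649 \cdot 10^{5}$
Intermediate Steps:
$D{\left(o \right)} = \frac{1}{o + o^{2}}$
$\left(-206881 + D{\left(-281 \right)}\right) + q{\left(487 \right)} = \left(-206881 + \frac{1}{\left(-281\right) \left(1 - 281\right)}\right) + 391 = \left(-206881 - \frac{1}{281 \left(-280\right)}\right) + 391 = \left(-206881 - - \frac{1}{78680}\right) + 391 = \left(-206881 + \frac{1}{78680}\right) + 391 = - \frac{16277397079}{78680} + 391 = - \frac{16246633199}{78680}$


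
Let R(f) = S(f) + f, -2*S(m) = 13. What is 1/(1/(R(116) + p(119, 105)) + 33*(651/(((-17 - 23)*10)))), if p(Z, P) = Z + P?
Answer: -266800/14328361 ≈ -0.018620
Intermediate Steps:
S(m) = -13/2 (S(m) = -1/2*13 = -13/2)
R(f) = -13/2 + f
p(Z, P) = P + Z
1/(1/(R(116) + p(119, 105)) + 33*(651/(((-17 - 23)*10)))) = 1/(1/((-13/2 + 116) + (105 + 119)) + 33*(651/(((-17 - 23)*10)))) = 1/(1/(219/2 + 224) + 33*(651/((-40*10)))) = 1/(1/(667/2) + 33*(651/(-400))) = 1/(2/667 + 33*(651*(-1/400))) = 1/(2/667 + 33*(-651/400)) = 1/(2/667 - 21483/400) = 1/(-14328361/266800) = -266800/14328361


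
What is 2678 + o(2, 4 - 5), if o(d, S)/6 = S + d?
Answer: 2684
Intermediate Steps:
o(d, S) = 6*S + 6*d (o(d, S) = 6*(S + d) = 6*S + 6*d)
2678 + o(2, 4 - 5) = 2678 + (6*(4 - 5) + 6*2) = 2678 + (6*(-1) + 12) = 2678 + (-6 + 12) = 2678 + 6 = 2684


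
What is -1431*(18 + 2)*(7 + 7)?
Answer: -400680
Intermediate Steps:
-1431*(18 + 2)*(7 + 7) = -28620*14 = -1431*280 = -400680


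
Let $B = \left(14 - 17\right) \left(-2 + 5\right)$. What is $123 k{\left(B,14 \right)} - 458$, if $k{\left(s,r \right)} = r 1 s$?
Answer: $-15956$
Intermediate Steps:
$B = -9$ ($B = \left(-3\right) 3 = -9$)
$k{\left(s,r \right)} = r s$
$123 k{\left(B,14 \right)} - 458 = 123 \cdot 14 \left(-9\right) - 458 = 123 \left(-126\right) - 458 = -15498 - 458 = -15956$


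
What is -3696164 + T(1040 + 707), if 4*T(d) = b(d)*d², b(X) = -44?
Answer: -37268263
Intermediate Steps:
T(d) = -11*d² (T(d) = (-44*d²)/4 = -11*d²)
-3696164 + T(1040 + 707) = -3696164 - 11*(1040 + 707)² = -3696164 - 11*1747² = -3696164 - 11*3052009 = -3696164 - 33572099 = -37268263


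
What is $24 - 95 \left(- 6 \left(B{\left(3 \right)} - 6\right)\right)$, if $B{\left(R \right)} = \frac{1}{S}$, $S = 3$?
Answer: $-3206$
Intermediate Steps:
$B{\left(R \right)} = \frac{1}{3}$
$24 - 95 \left(- 6 \left(B{\left(3 \right)} - 6\right)\right) = 24 - 95 \left(- 6 \left(\frac{1}{3} - 6\right)\right) = 24 - 95 \left(\left(-6\right) \left(- \frac{17}{3}\right)\right) = 24 - 3230 = -3206$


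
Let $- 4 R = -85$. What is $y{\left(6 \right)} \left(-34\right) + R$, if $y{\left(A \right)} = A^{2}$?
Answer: $- \frac{4811}{4} \approx -1202.8$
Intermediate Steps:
$R = \frac{85}{4}$ ($R = \left(- \frac{1}{4}\right) \left(-85\right) = \frac{85}{4} \approx 21.25$)
$y{\left(6 \right)} \left(-34\right) + R = 6^{2} \left(-34\right) + \frac{85}{4} = 36 \left(-34\right) + \frac{85}{4} = -1224 + \frac{85}{4} = - \frac{4811}{4}$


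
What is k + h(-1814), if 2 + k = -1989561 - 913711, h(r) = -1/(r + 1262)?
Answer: -1602607247/552 ≈ -2.9033e+6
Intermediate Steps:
h(r) = -1/(1262 + r)
k = -2903274 (k = -2 + (-1989561 - 913711) = -2 - 2903272 = -2903274)
k + h(-1814) = -2903274 - 1/(1262 - 1814) = -2903274 - 1/(-552) = -2903274 - 1*(-1/552) = -2903274 + 1/552 = -1602607247/552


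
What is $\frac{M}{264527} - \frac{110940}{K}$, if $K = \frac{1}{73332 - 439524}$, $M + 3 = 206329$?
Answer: $\frac{10746499441359286}{264527} \approx 4.0625 \cdot 10^{10}$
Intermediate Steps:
$M = 206326$ ($M = -3 + 206329 = 206326$)
$K = - \frac{1}{366192}$ ($K = \frac{1}{-366192} = - \frac{1}{366192} \approx -2.7308 \cdot 10^{-6}$)
$\frac{M}{264527} - \frac{110940}{K} = \frac{206326}{264527} - \frac{110940}{- \frac{1}{366192}} = 206326 \cdot \frac{1}{264527} - -40625340480 = \frac{206326}{264527} + 40625340480 = \frac{10746499441359286}{264527}$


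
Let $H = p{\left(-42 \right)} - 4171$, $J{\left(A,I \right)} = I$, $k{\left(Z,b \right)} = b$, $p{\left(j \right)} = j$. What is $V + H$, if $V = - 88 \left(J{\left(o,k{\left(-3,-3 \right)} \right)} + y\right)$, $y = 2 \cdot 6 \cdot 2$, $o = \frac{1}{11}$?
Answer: $-6061$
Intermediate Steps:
$o = \frac{1}{11} \approx 0.090909$
$y = 24$ ($y = 12 \cdot 2 = 24$)
$V = -1848$ ($V = - 88 \left(-3 + 24\right) = \left(-88\right) 21 = -1848$)
$H = -4213$ ($H = -42 - 4171 = -4213$)
$V + H = -1848 - 4213 = -6061$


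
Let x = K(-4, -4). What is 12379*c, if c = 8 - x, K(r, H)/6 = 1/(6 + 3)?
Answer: 272338/3 ≈ 90779.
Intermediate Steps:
K(r, H) = ⅔ (K(r, H) = 6/(6 + 3) = 6/9 = 6*(⅑) = ⅔)
x = ⅔ ≈ 0.66667
c = 22/3 (c = 8 - 1*⅔ = 8 - ⅔ = 22/3 ≈ 7.3333)
12379*c = 12379*(22/3) = 272338/3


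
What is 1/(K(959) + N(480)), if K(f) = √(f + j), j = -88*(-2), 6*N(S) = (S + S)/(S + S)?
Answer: -6/40859 + 36*√1135/40859 ≈ 0.029536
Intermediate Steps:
N(S) = ⅙ (N(S) = ((S + S)/(S + S))/6 = ((2*S)/((2*S)))/6 = ((2*S)*(1/(2*S)))/6 = (⅙)*1 = ⅙)
j = 176
K(f) = √(176 + f) (K(f) = √(f + 176) = √(176 + f))
1/(K(959) + N(480)) = 1/(√(176 + 959) + ⅙) = 1/(√1135 + ⅙) = 1/(⅙ + √1135)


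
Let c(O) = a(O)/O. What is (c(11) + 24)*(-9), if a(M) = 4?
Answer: -2412/11 ≈ -219.27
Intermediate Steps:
c(O) = 4/O
(c(11) + 24)*(-9) = (4/11 + 24)*(-9) = (268/11)*(-9) = -2412/11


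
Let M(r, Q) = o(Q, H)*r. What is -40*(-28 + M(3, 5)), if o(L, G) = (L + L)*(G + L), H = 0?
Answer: -4880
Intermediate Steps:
o(L, G) = 2*L*(G + L) (o(L, G) = (2*L)*(G + L) = 2*L*(G + L))
M(r, Q) = 2*r*Q**2 (M(r, Q) = (2*Q*(0 + Q))*r = (2*Q*Q)*r = (2*Q**2)*r = 2*r*Q**2)
-40*(-28 + M(3, 5)) = -40*(-28 + 2*3*5**2) = -40*(-28 + 2*3*25) = -40*(-28 + 150) = -40*122 = -4880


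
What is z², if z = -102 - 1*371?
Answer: 223729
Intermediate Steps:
z = -473 (z = -102 - 371 = -473)
z² = (-473)² = 223729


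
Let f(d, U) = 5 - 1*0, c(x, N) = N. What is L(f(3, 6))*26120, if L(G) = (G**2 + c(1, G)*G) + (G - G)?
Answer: 1306000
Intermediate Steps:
f(d, U) = 5 (f(d, U) = 5 + 0 = 5)
L(G) = 2*G**2 (L(G) = (G**2 + G*G) + (G - G) = (G**2 + G**2) + 0 = 2*G**2 + 0 = 2*G**2)
L(f(3, 6))*26120 = (2*5**2)*26120 = (2*25)*26120 = 50*26120 = 1306000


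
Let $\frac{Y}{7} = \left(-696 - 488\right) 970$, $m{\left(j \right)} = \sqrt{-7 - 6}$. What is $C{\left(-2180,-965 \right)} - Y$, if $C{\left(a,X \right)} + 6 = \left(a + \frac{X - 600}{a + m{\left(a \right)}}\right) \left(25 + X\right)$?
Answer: $\frac{47941768182802}{4752413} - \frac{1471100 i \sqrt{13}}{4752413} \approx 1.0088 \cdot 10^{7} - 1.1161 i$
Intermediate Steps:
$m{\left(j \right)} = i \sqrt{13}$ ($m{\left(j \right)} = \sqrt{-13} = i \sqrt{13}$)
$C{\left(a,X \right)} = -6 + \left(25 + X\right) \left(a + \frac{-600 + X}{a + i \sqrt{13}}\right)$ ($C{\left(a,X \right)} = -6 + \left(a + \frac{X - 600}{a + i \sqrt{13}}\right) \left(25 + X\right) = -6 + \left(a + \frac{-600 + X}{a + i \sqrt{13}}\right) \left(25 + X\right) = -6 + \left(25 + X\right) \left(a + \frac{-600 + X}{a + i \sqrt{13}}\right)$)
$Y = -8039360$ ($Y = 7 \left(-696 - 488\right) 970 = 7 \left(\left(-1184\right) 970\right) = 7 \left(-1148480\right) = -8039360$)
$C{\left(-2180,-965 \right)} - Y = \frac{-15000 + \left(-965\right)^{2} - -554875 - -13080 + 25 \left(-2180\right)^{2} - 965 \left(-2180\right)^{2} - 6 i \sqrt{13} + 25 i \left(-2180\right) \sqrt{13} + i \left(-965\right) \left(-2180\right) \sqrt{13}}{-2180 + i \sqrt{13}} - -8039360 = \frac{-15000 + 931225 + 554875 + 13080 + 25 \cdot 4752400 - 4586066000 - 6 i \sqrt{13} - 54500 i \sqrt{13} + 2103700 i \sqrt{13}}{-2180 + i \sqrt{13}} + 8039360 = \frac{-15000 + 931225 + 554875 + 13080 + 118810000 - 4586066000 - 6 i \sqrt{13} - 54500 i \sqrt{13} + 2103700 i \sqrt{13}}{-2180 + i \sqrt{13}} + 8039360 = \frac{-4465771820 + 2049194 i \sqrt{13}}{-2180 + i \sqrt{13}} + 8039360 = 8039360 + \frac{-4465771820 + 2049194 i \sqrt{13}}{-2180 + i \sqrt{13}}$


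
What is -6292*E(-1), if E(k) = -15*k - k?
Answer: -100672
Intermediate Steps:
E(k) = -16*k
-6292*E(-1) = -(-100672)*(-1) = -6292*16 = -100672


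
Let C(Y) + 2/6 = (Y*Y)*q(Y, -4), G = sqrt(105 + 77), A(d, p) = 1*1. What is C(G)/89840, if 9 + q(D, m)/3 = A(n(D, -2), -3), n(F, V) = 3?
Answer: -2621/53904 ≈ -0.048624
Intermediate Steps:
A(d, p) = 1
G = sqrt(182) ≈ 13.491
q(D, m) = -24 (q(D, m) = -27 + 3*1 = -27 + 3 = -24)
C(Y) = -1/3 - 24*Y**2 (C(Y) = -1/3 + (Y*Y)*(-24) = -1/3 + Y**2*(-24) = -1/3 - 24*Y**2)
C(G)/89840 = (-1/3 - 24*(sqrt(182))**2)/89840 = (-1/3 - 24*182)*(1/89840) = (-1/3 - 4368)*(1/89840) = -13105/3*1/89840 = -2621/53904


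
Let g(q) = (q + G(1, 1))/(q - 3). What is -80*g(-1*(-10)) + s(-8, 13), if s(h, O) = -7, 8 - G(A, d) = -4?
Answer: -1809/7 ≈ -258.43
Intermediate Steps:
G(A, d) = 12 (G(A, d) = 8 - 1*(-4) = 8 + 4 = 12)
g(q) = (12 + q)/(-3 + q) (g(q) = (q + 12)/(q - 3) = (12 + q)/(-3 + q))
-80*g(-1*(-10)) + s(-8, 13) = -80*(12 - 1*(-10))/(-3 - 1*(-10)) - 7 = -80*(12 + 10)/(-3 + 10) - 7 = -80*22/7 - 7 = -1760/7 - 7 = -1809/7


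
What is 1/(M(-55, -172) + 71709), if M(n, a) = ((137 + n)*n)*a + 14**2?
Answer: 1/847625 ≈ 1.1798e-6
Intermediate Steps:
M(n, a) = 196 + a*n*(137 + n) (M(n, a) = (n*(137 + n))*a + 196 = a*n*(137 + n) + 196 = 196 + a*n*(137 + n))
1/(M(-55, -172) + 71709) = 1/((196 - 172*(-55)**2 + 137*(-172)*(-55)) + 71709) = 1/((196 - 172*3025 + 1296020) + 71709) = 1/((196 - 520300 + 1296020) + 71709) = 1/(775916 + 71709) = 1/847625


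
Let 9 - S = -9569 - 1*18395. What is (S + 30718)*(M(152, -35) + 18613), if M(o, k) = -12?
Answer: 1091711291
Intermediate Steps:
S = 27973 (S = 9 - (-9569 - 1*18395) = 9 - (-9569 - 18395) = 9 - 1*(-27964) = 9 + 27964 = 27973)
(S + 30718)*(M(152, -35) + 18613) = (27973 + 30718)*(-12 + 18613) = 58691*18601 = 1091711291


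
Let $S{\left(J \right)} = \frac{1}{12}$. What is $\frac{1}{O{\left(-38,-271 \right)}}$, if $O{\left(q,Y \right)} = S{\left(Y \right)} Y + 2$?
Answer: $- \frac{12}{247} \approx -0.048583$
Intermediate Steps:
$S{\left(J \right)} = \frac{1}{12}$
$O{\left(q,Y \right)} = 2 + \frac{Y}{12}$ ($O{\left(q,Y \right)} = \frac{Y}{12} + 2 = 2 + \frac{Y}{12}$)
$\frac{1}{O{\left(-38,-271 \right)}} = \frac{1}{2 + \frac{1}{12} \left(-271\right)} = \frac{1}{2 - \frac{271}{12}} = \frac{1}{- \frac{247}{12}} = - \frac{12}{247}$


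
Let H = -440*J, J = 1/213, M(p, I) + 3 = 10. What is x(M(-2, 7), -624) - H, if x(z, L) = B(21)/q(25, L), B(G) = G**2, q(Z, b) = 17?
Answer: 101413/3621 ≈ 28.007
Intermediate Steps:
M(p, I) = 7 (M(p, I) = -3 + 10 = 7)
J = 1/213 ≈ 0.0046948
H = -440/213 (H = -440*1/213 = -440/213 ≈ -2.0657)
x(z, L) = 441/17 (x(z, L) = 21**2/17 = 441*(1/17) = 441/17)
x(M(-2, 7), -624) - H = 441/17 - 1*(-440/213) = 441/17 + 440/213 = 101413/3621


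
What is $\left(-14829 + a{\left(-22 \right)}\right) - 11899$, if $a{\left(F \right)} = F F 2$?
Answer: $-25760$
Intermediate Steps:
$a{\left(F \right)} = 2 F^{2}$ ($a{\left(F \right)} = F^{2} \cdot 2 = 2 F^{2}$)
$\left(-14829 + a{\left(-22 \right)}\right) - 11899 = \left(-14829 + 2 \left(-22\right)^{2}\right) - 11899 = \left(-14829 + 2 \cdot 484\right) - 11899 = \left(-14829 + 968\right) - 11899 = -13861 - 11899 = -25760$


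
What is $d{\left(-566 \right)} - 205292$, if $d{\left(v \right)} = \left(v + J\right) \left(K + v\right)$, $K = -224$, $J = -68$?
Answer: $295568$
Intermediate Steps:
$d{\left(v \right)} = \left(-224 + v\right) \left(-68 + v\right)$ ($d{\left(v \right)} = \left(v - 68\right) \left(-224 + v\right) = \left(-68 + v\right) \left(-224 + v\right) = \left(-224 + v\right) \left(-68 + v\right)$)
$d{\left(-566 \right)} - 205292 = \left(15232 + \left(-566\right)^{2} - -165272\right) - 205292 = \left(15232 + 320356 + 165272\right) - 205292 = 500860 - 205292 = 295568$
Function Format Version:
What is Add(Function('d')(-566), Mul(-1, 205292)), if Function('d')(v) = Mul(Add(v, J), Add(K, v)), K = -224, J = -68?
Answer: 295568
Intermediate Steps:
Function('d')(v) = Mul(Add(-224, v), Add(-68, v)) (Function('d')(v) = Mul(Add(v, -68), Add(-224, v)) = Mul(Add(-68, v), Add(-224, v)) = Mul(Add(-224, v), Add(-68, v)))
Add(Function('d')(-566), Mul(-1, 205292)) = Add(Add(15232, Pow(-566, 2), Mul(-292, -566)), Mul(-1, 205292)) = Add(Add(15232, 320356, 165272), -205292) = Add(500860, -205292) = 295568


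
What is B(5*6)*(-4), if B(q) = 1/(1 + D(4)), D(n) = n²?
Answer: -4/17 ≈ -0.23529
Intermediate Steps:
B(q) = 1/17 (B(q) = 1/(1 + 4²) = 1/(1 + 16) = 1/17)
B(5*6)*(-4) = (1/17)*(-4) = -4/17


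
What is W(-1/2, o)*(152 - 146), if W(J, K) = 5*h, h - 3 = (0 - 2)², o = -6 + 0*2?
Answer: 210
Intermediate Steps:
o = -6 (o = -6 + 0 = -6)
h = 7 (h = 3 + (0 - 2)² = 3 + (-2)² = 3 + 4 = 7)
W(J, K) = 35 (W(J, K) = 5*7 = 35)
W(-1/2, o)*(152 - 146) = 35*(152 - 146) = 35*6 = 210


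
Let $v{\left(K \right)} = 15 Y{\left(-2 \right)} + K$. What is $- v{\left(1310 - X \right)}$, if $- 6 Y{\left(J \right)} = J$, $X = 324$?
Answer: $-991$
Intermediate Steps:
$Y{\left(J \right)} = - \frac{J}{6}$
$v{\left(K \right)} = 5 + K$ ($v{\left(K \right)} = 15 \left(\left(- \frac{1}{6}\right) \left(-2\right)\right) + K = 15 \cdot \frac{1}{3} + K = 5 + K$)
$- v{\left(1310 - X \right)} = - (5 + \left(1310 - 324\right)) = - (5 + 986) = \left(-1\right) 991 = -991$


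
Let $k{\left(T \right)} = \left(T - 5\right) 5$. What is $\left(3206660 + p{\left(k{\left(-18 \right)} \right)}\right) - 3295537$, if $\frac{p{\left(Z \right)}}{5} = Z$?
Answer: $-89452$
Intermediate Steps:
$k{\left(T \right)} = -25 + 5 T$ ($k{\left(T \right)} = \left(-5 + T\right) 5 = -25 + 5 T$)
$p{\left(Z \right)} = 5 Z$
$\left(3206660 + p{\left(k{\left(-18 \right)} \right)}\right) - 3295537 = \left(3206660 + 5 \left(-25 + 5 \left(-18\right)\right)\right) - 3295537 = \left(3206660 + 5 \left(-25 - 90\right)\right) - 3295537 = \left(3206660 + 5 \left(-115\right)\right) - 3295537 = \left(3206660 - 575\right) - 3295537 = 3206085 - 3295537 = -89452$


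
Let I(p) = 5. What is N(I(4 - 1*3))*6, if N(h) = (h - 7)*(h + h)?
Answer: -120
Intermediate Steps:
N(h) = 2*h*(-7 + h) (N(h) = (-7 + h)*(2*h) = 2*h*(-7 + h))
N(I(4 - 1*3))*6 = (2*5*(-7 + 5))*6 = (2*5*(-2))*6 = -20*6 = -120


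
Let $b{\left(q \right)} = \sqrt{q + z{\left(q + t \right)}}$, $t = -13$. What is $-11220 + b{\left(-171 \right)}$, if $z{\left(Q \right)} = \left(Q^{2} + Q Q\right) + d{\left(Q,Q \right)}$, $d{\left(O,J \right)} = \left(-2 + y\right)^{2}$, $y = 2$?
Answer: $-11220 + \sqrt{67541} \approx -10960.0$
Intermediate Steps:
$d{\left(O,J \right)} = 0$ ($d{\left(O,J \right)} = \left(-2 + 2\right)^{2} = 0^{2} = 0$)
$z{\left(Q \right)} = 2 Q^{2}$ ($z{\left(Q \right)} = \left(Q^{2} + Q Q\right) + 0 = \left(Q^{2} + Q^{2}\right) + 0 = 2 Q^{2} + 0 = 2 Q^{2}$)
$b{\left(q \right)} = \sqrt{q + 2 \left(-13 + q\right)^{2}}$ ($b{\left(q \right)} = \sqrt{q + 2 \left(q - 13\right)^{2}} = \sqrt{q + 2 \left(-13 + q\right)^{2}}$)
$-11220 + b{\left(-171 \right)} = -11220 + \sqrt{-171 + 2 \left(-13 - 171\right)^{2}} = -11220 + \sqrt{-171 + 2 \left(-184\right)^{2}} = -11220 + \sqrt{-171 + 2 \cdot 33856} = -11220 + \sqrt{-171 + 67712} = -11220 + \sqrt{67541}$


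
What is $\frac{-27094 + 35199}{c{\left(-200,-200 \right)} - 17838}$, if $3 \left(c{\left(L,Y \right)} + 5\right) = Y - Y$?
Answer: $- \frac{8105}{17843} \approx -0.45424$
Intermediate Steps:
$c{\left(L,Y \right)} = -5$ ($c{\left(L,Y \right)} = -5 + \frac{Y - Y}{3} = -5 + \frac{1}{3} \cdot 0 = -5 + 0 = -5$)
$\frac{-27094 + 35199}{c{\left(-200,-200 \right)} - 17838} = \frac{-27094 + 35199}{-5 - 17838} = \frac{8105}{-17843} = 8105 \left(- \frac{1}{17843}\right) = - \frac{8105}{17843}$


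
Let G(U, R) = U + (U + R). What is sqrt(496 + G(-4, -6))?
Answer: sqrt(482) ≈ 21.954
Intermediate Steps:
G(U, R) = R + 2*U (G(U, R) = U + (R + U) = R + 2*U)
sqrt(496 + G(-4, -6)) = sqrt(496 + (-6 + 2*(-4))) = sqrt(496 + (-6 - 8)) = sqrt(496 - 14) = sqrt(482)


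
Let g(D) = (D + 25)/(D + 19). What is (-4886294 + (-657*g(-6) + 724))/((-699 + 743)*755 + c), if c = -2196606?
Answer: 63524893/28124018 ≈ 2.2587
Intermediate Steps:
g(D) = (25 + D)/(19 + D)
(-4886294 + (-657*g(-6) + 724))/((-699 + 743)*755 + c) = (-4886294 + (-657*(25 - 6)/(19 - 6) + 724))/((-699 + 743)*755 - 2196606) = (-4886294 + (-657*19/13 + 724))/(44*755 - 2196606) = (-4886294 + (-657*19/13 + 724))/(33220 - 2196606) = (-4886294 + (-657*19/13 + 724))/(-2163386) = (-4886294 + (-12483/13 + 724))*(-1/2163386) = (-4886294 - 3071/13)*(-1/2163386) = -63524893/13*(-1/2163386) = 63524893/28124018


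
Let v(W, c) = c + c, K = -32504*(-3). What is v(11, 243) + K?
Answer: 97998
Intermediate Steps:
K = 97512
v(W, c) = 2*c
v(11, 243) + K = 2*243 + 97512 = 486 + 97512 = 97998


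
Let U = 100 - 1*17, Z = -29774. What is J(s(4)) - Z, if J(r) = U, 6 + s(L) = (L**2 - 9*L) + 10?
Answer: 29857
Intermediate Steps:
s(L) = 4 + L**2 - 9*L (s(L) = -6 + ((L**2 - 9*L) + 10) = -6 + (10 + L**2 - 9*L) = 4 + L**2 - 9*L)
U = 83 (U = 100 - 17 = 83)
J(r) = 83
J(s(4)) - Z = 83 - 1*(-29774) = 83 + 29774 = 29857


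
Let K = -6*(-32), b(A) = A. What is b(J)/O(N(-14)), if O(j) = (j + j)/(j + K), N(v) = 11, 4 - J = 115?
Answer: -22533/22 ≈ -1024.2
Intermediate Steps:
J = -111 (J = 4 - 1*115 = 4 - 115 = -111)
K = 192
O(j) = 2*j/(192 + j) (O(j) = (j + j)/(j + 192) = (2*j)/(192 + j) = 2*j/(192 + j))
b(J)/O(N(-14)) = -111/(2*11/(192 + 11)) = -111/(2*11/203) = -111/(2*11*(1/203)) = -111/22/203 = -111*203/22 = -22533/22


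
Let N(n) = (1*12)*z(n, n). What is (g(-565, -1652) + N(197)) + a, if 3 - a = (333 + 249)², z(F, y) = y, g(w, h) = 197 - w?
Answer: -335595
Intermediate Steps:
a = -338721 (a = 3 - (333 + 249)² = 3 - 1*582² = 3 - 1*338724 = 3 - 338724 = -338721)
N(n) = 12*n (N(n) = (1*12)*n = 12*n)
(g(-565, -1652) + N(197)) + a = ((197 - 1*(-565)) + 12*197) - 338721 = ((197 + 565) + 2364) - 338721 = (762 + 2364) - 338721 = 3126 - 338721 = -335595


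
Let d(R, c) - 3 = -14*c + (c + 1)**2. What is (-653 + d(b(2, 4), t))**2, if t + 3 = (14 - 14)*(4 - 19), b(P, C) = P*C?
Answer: 364816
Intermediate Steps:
b(P, C) = C*P
t = -3 (t = -3 + (14 - 14)*(4 - 19) = -3 + 0*(-15) = -3 + 0 = -3)
d(R, c) = 3 + (1 + c)**2 - 14*c (d(R, c) = 3 + (-14*c + (c + 1)**2) = 3 + (-14*c + (1 + c)**2) = 3 + ((1 + c)**2 - 14*c) = 3 + (1 + c)**2 - 14*c)
(-653 + d(b(2, 4), t))**2 = (-653 + (4 + (-3)**2 - 12*(-3)))**2 = (-653 + (4 + 9 + 36))**2 = (-653 + 49)**2 = (-604)**2 = 364816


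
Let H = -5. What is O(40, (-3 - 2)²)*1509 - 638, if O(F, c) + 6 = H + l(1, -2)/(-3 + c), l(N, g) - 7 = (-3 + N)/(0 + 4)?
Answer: -738811/44 ≈ -16791.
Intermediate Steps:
l(N, g) = 25/4 + N/4 (l(N, g) = 7 + (-3 + N)/(0 + 4) = 7 + (-3 + N)/4 = 7 + (-3 + N)*(¼) = 7 + (-¾ + N/4) = 25/4 + N/4)
O(F, c) = -11 + 13/(2*(-3 + c)) (O(F, c) = -6 + (-5 + (25/4 + (¼)*1)/(-3 + c)) = -6 + (-5 + (25/4 + ¼)/(-3 + c)) = -6 + (-5 + (13/2)/(-3 + c)) = -6 + (-5 + 13/(2*(-3 + c))) = -11 + 13/(2*(-3 + c)))
O(40, (-3 - 2)²)*1509 - 638 = ((79 - 22*(-3 - 2)²)/(2*(-3 + (-3 - 2)²)))*1509 - 638 = ((79 - 22*(-5)²)/(2*(-3 + (-5)²)))*1509 - 638 = ((79 - 22*25)/(2*(-3 + 25)))*1509 - 638 = ((½)*(79 - 550)/22)*1509 - 638 = ((½)*(1/22)*(-471))*1509 - 638 = -471/44*1509 - 638 = -710739/44 - 638 = -738811/44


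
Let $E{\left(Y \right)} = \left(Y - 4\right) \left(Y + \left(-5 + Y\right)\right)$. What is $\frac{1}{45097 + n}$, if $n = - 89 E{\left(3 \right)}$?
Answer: $\frac{1}{45186} \approx 2.2131 \cdot 10^{-5}$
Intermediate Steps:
$E{\left(Y \right)} = \left(-5 + 2 Y\right) \left(-4 + Y\right)$ ($E{\left(Y \right)} = \left(-4 + Y\right) \left(-5 + 2 Y\right) = \left(-5 + 2 Y\right) \left(-4 + Y\right)$)
$n = 89$ ($n = - 89 \left(20 - 39 + 2 \cdot 3^{2}\right) = - 89 \left(20 - 39 + 2 \cdot 9\right) = - 89 \left(20 - 39 + 18\right) = \left(-89\right) \left(-1\right) = 89$)
$\frac{1}{45097 + n} = \frac{1}{45097 + 89} = \frac{1}{45186}$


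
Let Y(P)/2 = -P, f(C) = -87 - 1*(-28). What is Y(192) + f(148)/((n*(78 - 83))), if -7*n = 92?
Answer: -177053/460 ≈ -384.90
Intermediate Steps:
n = -92/7 (n = -1/7*92 = -92/7 ≈ -13.143)
f(C) = -59 (f(C) = -87 + 28 = -59)
Y(P) = -2*P (Y(P) = 2*(-P) = -2*P)
Y(192) + f(148)/((n*(78 - 83))) = -2*192 - 59*(-7/(92*(78 - 83))) = -384 - 59/((-92/7*(-5))) = -384 - 59/460/7 = -384 - 59*7/460 = -384 - 413/460 = -177053/460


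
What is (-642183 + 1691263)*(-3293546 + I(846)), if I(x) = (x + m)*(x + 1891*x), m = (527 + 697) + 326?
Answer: 4019886487232080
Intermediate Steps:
m = 1550 (m = 1224 + 326 = 1550)
I(x) = 1892*x*(1550 + x) (I(x) = (x + 1550)*(x + 1891*x) = (1550 + x)*(1892*x) = 1892*x*(1550 + x))
(-642183 + 1691263)*(-3293546 + I(846)) = (-642183 + 1691263)*(-3293546 + 1892*846*(1550 + 846)) = 1049080*(-3293546 + 1892*846*2396) = 1049080*(-3293546 + 3835114272) = 1049080*3831820726 = 4019886487232080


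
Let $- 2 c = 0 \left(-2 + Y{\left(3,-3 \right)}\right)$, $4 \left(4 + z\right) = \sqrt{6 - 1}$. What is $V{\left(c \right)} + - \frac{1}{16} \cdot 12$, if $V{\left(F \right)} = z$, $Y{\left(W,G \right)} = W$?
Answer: $- \frac{19}{4} + \frac{\sqrt{5}}{4} \approx -4.191$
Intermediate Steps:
$z = -4 + \frac{\sqrt{5}}{4}$ ($z = -4 + \frac{\sqrt{6 - 1}}{4} = -4 + \frac{\sqrt{5}}{4} \approx -3.441$)
$c = 0$ ($c = - \frac{0 \left(-2 + 3\right)}{2} = - \frac{0 \cdot 1}{2} = \left(- \frac{1}{2}\right) 0 = 0$)
$V{\left(F \right)} = -4 + \frac{\sqrt{5}}{4}$
$V{\left(c \right)} + - \frac{1}{16} \cdot 12 = \left(-4 + \frac{\sqrt{5}}{4}\right) + - \frac{1}{16} \cdot 12 = \left(-4 + \frac{\sqrt{5}}{4}\right) + \left(-1\right) \frac{1}{16} \cdot 12 = \left(-4 + \frac{\sqrt{5}}{4}\right) - \frac{3}{4} = - \frac{19}{4} + \frac{\sqrt{5}}{4}$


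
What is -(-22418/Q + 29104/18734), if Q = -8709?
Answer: -19807222/4798659 ≈ -4.1277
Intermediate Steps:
-(-22418/Q + 29104/18734) = -(-22418/(-8709) + 29104/18734) = -(-22418*(-1/8709) + 29104*(1/18734)) = -(22418/8709 + 856/551) = -1*19807222/4798659 = -19807222/4798659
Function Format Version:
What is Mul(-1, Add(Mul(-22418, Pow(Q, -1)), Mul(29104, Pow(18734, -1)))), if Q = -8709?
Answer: Rational(-19807222, 4798659) ≈ -4.1277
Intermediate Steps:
Mul(-1, Add(Mul(-22418, Pow(Q, -1)), Mul(29104, Pow(18734, -1)))) = Mul(-1, Add(Mul(-22418, Pow(-8709, -1)), Mul(29104, Pow(18734, -1)))) = Mul(-1, Add(Mul(-22418, Rational(-1, 8709)), Mul(29104, Rational(1, 18734)))) = Mul(-1, Add(Rational(22418, 8709), Rational(856, 551))) = Mul(-1, Rational(19807222, 4798659)) = Rational(-19807222, 4798659)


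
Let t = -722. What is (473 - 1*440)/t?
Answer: -33/722 ≈ -0.045706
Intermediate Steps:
(473 - 1*440)/t = (473 - 1*440)/(-722) = (473 - 440)*(-1/722) = 33*(-1/722) = -33/722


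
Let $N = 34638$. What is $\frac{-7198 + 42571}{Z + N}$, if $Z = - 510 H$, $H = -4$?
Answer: $\frac{11791}{12226} \approx 0.96442$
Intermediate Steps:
$Z = 2040$ ($Z = \left(-510\right) \left(-4\right) = 2040$)
$\frac{-7198 + 42571}{Z + N} = \frac{-7198 + 42571}{2040 + 34638} = \frac{35373}{36678} = 35373 \cdot \frac{1}{36678} = \frac{11791}{12226}$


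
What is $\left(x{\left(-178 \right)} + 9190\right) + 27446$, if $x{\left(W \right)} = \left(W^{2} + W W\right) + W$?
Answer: $99826$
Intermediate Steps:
$x{\left(W \right)} = W + 2 W^{2}$ ($x{\left(W \right)} = \left(W^{2} + W^{2}\right) + W = 2 W^{2} + W = W + 2 W^{2}$)
$\left(x{\left(-178 \right)} + 9190\right) + 27446 = \left(- 178 \left(1 + 2 \left(-178\right)\right) + 9190\right) + 27446 = \left(- 178 \left(1 - 356\right) + 9190\right) + 27446 = \left(\left(-178\right) \left(-355\right) + 9190\right) + 27446 = \left(63190 + 9190\right) + 27446 = 72380 + 27446 = 99826$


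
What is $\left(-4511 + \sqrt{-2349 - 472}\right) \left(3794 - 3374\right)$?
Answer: $-1894620 + 420 i \sqrt{2821} \approx -1.8946 \cdot 10^{6} + 22308.0 i$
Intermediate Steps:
$\left(-4511 + \sqrt{-2349 - 472}\right) \left(3794 - 3374\right) = \left(-4511 + \sqrt{-2349 - 472}\right) 420 = \left(-4511 + \sqrt{-2821}\right) 420 = \left(-4511 + i \sqrt{2821}\right) 420 = -1894620 + 420 i \sqrt{2821}$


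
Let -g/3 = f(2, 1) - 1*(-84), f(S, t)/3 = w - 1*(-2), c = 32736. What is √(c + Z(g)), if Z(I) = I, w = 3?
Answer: √32439 ≈ 180.11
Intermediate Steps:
f(S, t) = 15 (f(S, t) = 3*(3 - 1*(-2)) = 3*(3 + 2) = 3*5 = 15)
g = -297 (g = -3*(15 - 1*(-84)) = -3*(15 + 84) = -3*99 = -297)
√(c + Z(g)) = √(32736 - 297) = √32439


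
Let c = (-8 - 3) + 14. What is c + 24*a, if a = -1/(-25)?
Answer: 99/25 ≈ 3.9600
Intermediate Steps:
c = 3 (c = -11 + 14 = 3)
a = 1/25 (a = -1*(-1/25) = 1/25 ≈ 0.040000)
c + 24*a = 3 + 24*(1/25) = 3 + 24/25 = 99/25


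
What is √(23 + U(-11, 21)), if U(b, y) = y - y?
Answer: √23 ≈ 4.7958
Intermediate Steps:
U(b, y) = 0
√(23 + U(-11, 21)) = √(23 + 0) = √23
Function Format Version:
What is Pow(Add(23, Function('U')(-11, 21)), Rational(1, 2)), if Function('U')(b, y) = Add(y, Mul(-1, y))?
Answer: Pow(23, Rational(1, 2)) ≈ 4.7958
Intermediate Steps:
Function('U')(b, y) = 0
Pow(Add(23, Function('U')(-11, 21)), Rational(1, 2)) = Pow(Add(23, 0), Rational(1, 2)) = Pow(23, Rational(1, 2))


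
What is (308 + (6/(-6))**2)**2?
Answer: 95481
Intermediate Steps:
(308 + (6/(-6))**2)**2 = (308 + (6*(-1/6))**2)**2 = (308 + (-1)**2)**2 = (308 + 1)**2 = 309**2 = 95481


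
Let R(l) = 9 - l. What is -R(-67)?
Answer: -76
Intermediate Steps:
-R(-67) = -(9 - 1*(-67)) = -(9 + 67) = -1*76 = -76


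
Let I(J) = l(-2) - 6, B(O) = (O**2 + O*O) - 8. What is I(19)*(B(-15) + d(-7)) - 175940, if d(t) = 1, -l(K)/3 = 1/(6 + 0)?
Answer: -357639/2 ≈ -1.7882e+5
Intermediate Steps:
l(K) = -1/2 (l(K) = -3/(6 + 0) = -3/6 = -3*1/6 = -1/2)
B(O) = -8 + 2*O**2 (B(O) = (O**2 + O**2) - 8 = 2*O**2 - 8 = -8 + 2*O**2)
I(J) = -13/2 (I(J) = -1/2 - 6 = -13/2)
I(19)*(B(-15) + d(-7)) - 175940 = -13*((-8 + 2*(-15)**2) + 1)/2 - 175940 = -13*((-8 + 2*225) + 1)/2 - 175940 = -13*((-8 + 450) + 1)/2 - 175940 = -13*(442 + 1)/2 - 175940 = -13/2*443 - 175940 = -5759/2 - 175940 = -357639/2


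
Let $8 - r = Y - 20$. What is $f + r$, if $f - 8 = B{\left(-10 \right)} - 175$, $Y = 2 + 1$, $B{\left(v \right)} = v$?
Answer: $-152$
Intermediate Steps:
$Y = 3$
$r = 25$ ($r = 8 - \left(3 - 20\right) = 8 - -17 = 8 + 17 = 25$)
$f = -177$ ($f = 8 - 185 = -177$)
$f + r = -177 + 25 = -152$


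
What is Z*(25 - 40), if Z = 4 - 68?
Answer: 960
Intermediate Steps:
Z = -64
Z*(25 - 40) = -64*(25 - 40) = -64*(-15) = 960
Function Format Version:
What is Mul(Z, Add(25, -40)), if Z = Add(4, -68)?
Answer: 960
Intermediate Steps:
Z = -64
Mul(Z, Add(25, -40)) = Mul(-64, Add(25, -40)) = Mul(-64, -15) = 960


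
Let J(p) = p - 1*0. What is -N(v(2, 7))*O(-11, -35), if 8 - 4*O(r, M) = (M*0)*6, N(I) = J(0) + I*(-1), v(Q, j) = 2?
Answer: 4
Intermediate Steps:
J(p) = p (J(p) = p + 0 = p)
N(I) = -I (N(I) = 0 + I*(-1) = 0 - I = -I)
O(r, M) = 2 (O(r, M) = 2 - M*0*6/4 = 2 - 0*6 = 2 - ¼*0 = 2 + 0 = 2)
-N(v(2, 7))*O(-11, -35) = -(-1*2)*2 = -(-2)*2 = -1*(-4) = 4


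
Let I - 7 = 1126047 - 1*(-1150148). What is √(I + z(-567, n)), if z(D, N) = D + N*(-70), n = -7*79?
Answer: √2314345 ≈ 1521.3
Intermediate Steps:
I = 2276202 (I = 7 + (1126047 - 1*(-1150148)) = 7 + (1126047 + 1150148) = 7 + 2276195 = 2276202)
n = -553
z(D, N) = D - 70*N
√(I + z(-567, n)) = √(2276202 + (-567 - 70*(-553))) = √(2276202 + (-567 + 38710)) = √(2276202 + 38143) = √2314345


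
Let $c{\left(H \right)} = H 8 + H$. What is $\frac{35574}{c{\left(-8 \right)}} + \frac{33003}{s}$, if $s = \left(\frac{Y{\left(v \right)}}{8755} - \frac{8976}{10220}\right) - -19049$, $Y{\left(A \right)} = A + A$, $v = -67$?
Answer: $- \frac{167827617016801}{340870054908} \approx -492.35$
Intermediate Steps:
$Y{\left(A \right)} = 2 A$
$c{\left(H \right)} = 9 H$ ($c{\left(H \right)} = 8 H + H = 9 H$)
$s = \frac{85217513727}{4473805}$ ($s = \left(\frac{2 \left(-67\right)}{8755} - \frac{8976}{10220}\right) - -19049 = \left(\left(-134\right) \frac{1}{8755} - \frac{2244}{2555}\right) + 19049 = \left(- \frac{134}{8755} - \frac{2244}{2555}\right) + 19049 = - \frac{3997718}{4473805} + 19049 = \frac{85217513727}{4473805} \approx 19048.0$)
$\frac{35574}{c{\left(-8 \right)}} + \frac{33003}{s} = \frac{35574}{9 \left(-8\right)} + \frac{33003}{\frac{85217513727}{4473805}} = \frac{35574}{-72} + 33003 \cdot \frac{4473805}{85217513727} = 35574 \left(- \frac{1}{72}\right) + \frac{49216328805}{28405837909} = - \frac{5929}{12} + \frac{49216328805}{28405837909} = - \frac{167827617016801}{340870054908}$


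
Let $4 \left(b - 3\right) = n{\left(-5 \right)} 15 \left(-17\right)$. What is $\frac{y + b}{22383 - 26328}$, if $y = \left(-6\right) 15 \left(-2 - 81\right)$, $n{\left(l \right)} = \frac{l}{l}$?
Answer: $- \frac{9879}{5260} \approx -1.8781$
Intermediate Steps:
$n{\left(l \right)} = 1$
$b = - \frac{243}{4}$ ($b = 3 + \frac{1 \cdot 15 \left(-17\right)}{4} = 3 + \frac{15 \left(-17\right)}{4} = 3 + \frac{1}{4} \left(-255\right) = 3 - \frac{255}{4} = - \frac{243}{4} \approx -60.75$)
$y = 7470$ ($y = \left(-90\right) \left(-83\right) = 7470$)
$\frac{y + b}{22383 - 26328} = \frac{7470 - \frac{243}{4}}{22383 - 26328} = \frac{29637}{4 \left(-3945\right)} = \frac{29637}{4} \left(- \frac{1}{3945}\right) = - \frac{9879}{5260}$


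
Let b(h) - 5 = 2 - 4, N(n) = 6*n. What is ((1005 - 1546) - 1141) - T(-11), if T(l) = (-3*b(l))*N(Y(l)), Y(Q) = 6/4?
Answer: -1601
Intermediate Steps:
Y(Q) = 3/2 (Y(Q) = 6*(¼) = 3/2)
b(h) = 3 (b(h) = 5 + (2 - 4) = 5 - 2 = 3)
T(l) = -81 (T(l) = (-3*3)*(6*(3/2)) = -9*9 = -81)
((1005 - 1546) - 1141) - T(-11) = ((1005 - 1546) - 1141) - 1*(-81) = (-541 - 1141) + 81 = -1682 + 81 = -1601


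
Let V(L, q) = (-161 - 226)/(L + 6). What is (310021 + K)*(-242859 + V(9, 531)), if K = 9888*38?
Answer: -166561894872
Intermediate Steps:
K = 375744
V(L, q) = -387/(6 + L)
(310021 + K)*(-242859 + V(9, 531)) = (310021 + 375744)*(-242859 - 387/(6 + 9)) = 685765*(-242859 - 387/15) = 685765*(-242859 - 387*1/15) = 685765*(-242859 - 129/5) = 685765*(-1214424/5) = -166561894872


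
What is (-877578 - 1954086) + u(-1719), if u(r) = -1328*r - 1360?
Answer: -550192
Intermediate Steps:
u(r) = -1360 - 1328*r
(-877578 - 1954086) + u(-1719) = (-877578 - 1954086) + (-1360 - 1328*(-1719)) = -2831664 + (-1360 + 2282832) = -2831664 + 2281472 = -550192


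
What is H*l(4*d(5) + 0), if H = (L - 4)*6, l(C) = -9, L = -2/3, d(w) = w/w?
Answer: 252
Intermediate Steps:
d(w) = 1
L = -2/3 (L = -2*1/3 = -2/3 ≈ -0.66667)
H = -28 (H = (-2/3 - 4)*6 = -14/3*6 = -28)
H*l(4*d(5) + 0) = -28*(-9) = 252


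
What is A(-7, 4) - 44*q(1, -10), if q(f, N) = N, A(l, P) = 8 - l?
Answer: 455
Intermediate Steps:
A(-7, 4) - 44*q(1, -10) = (8 - 1*(-7)) - 44*(-10) = (8 + 7) + 440 = 15 + 440 = 455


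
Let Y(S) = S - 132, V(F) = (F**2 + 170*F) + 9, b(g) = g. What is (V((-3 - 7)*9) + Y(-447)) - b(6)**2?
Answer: -7806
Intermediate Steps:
V(F) = 9 + F**2 + 170*F
Y(S) = -132 + S
(V((-3 - 7)*9) + Y(-447)) - b(6)**2 = ((9 + ((-3 - 7)*9)**2 + 170*((-3 - 7)*9)) + (-132 - 447)) - 1*6**2 = ((9 + (-10*9)**2 + 170*(-10*9)) - 579) - 1*36 = ((9 + (-90)**2 + 170*(-90)) - 579) - 36 = ((9 + 8100 - 15300) - 579) - 36 = (-7191 - 579) - 36 = -7770 - 36 = -7806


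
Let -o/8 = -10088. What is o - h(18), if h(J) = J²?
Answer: 80380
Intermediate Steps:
o = 80704 (o = -8*(-10088) = 80704)
o - h(18) = 80704 - 1*18² = 80704 - 1*324 = 80704 - 324 = 80380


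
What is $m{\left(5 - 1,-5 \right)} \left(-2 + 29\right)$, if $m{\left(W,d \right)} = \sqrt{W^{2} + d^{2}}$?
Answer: $27 \sqrt{41} \approx 172.88$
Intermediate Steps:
$m{\left(5 - 1,-5 \right)} \left(-2 + 29\right) = \sqrt{\left(5 - 1\right)^{2} + \left(-5\right)^{2}} \left(-2 + 29\right) = \sqrt{\left(5 - 1\right)^{2} + 25} \cdot 27 = \sqrt{4^{2} + 25} \cdot 27 = \sqrt{16 + 25} \cdot 27 = \sqrt{41} \cdot 27 = 27 \sqrt{41}$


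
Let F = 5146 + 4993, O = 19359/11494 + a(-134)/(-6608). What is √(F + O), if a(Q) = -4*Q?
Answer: √1165870208371582/339073 ≈ 100.70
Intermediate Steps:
O = 543587/339073 (O = 19359/11494 - 4*(-134)/(-6608) = 19359*(1/11494) + 536*(-1/6608) = 19359/11494 - 67/826 = 543587/339073 ≈ 1.6032)
F = 10139
√(F + O) = √(10139 + 543587/339073) = √(3438404734/339073) = √1165870208371582/339073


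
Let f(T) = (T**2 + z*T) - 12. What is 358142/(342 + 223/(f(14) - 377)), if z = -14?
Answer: 139317238/132815 ≈ 1049.0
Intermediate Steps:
f(T) = -12 + T**2 - 14*T (f(T) = (T**2 - 14*T) - 12 = -12 + T**2 - 14*T)
358142/(342 + 223/(f(14) - 377)) = 358142/(342 + 223/((-12 + 14**2 - 14*14) - 377)) = 358142/(342 + 223/((-12 + 196 - 196) - 377)) = 358142/(342 + 223/(-12 - 377)) = 358142/(342 + 223/(-389)) = 358142/(342 - 1/389*223) = 358142/(342 - 223/389) = 358142/(132815/389) = 358142*(389/132815) = 139317238/132815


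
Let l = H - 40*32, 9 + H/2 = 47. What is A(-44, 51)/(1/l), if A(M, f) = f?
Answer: -61404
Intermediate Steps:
H = 76 (H = -18 + 2*47 = -18 + 94 = 76)
l = -1204 (l = 76 - 40*32 = 76 - 1280 = -1204)
A(-44, 51)/(1/l) = 51/(1/(-1204)) = 51/(-1/1204) = 51*(-1204) = -61404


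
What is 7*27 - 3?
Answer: 186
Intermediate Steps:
7*27 - 3 = 189 - 3 = 186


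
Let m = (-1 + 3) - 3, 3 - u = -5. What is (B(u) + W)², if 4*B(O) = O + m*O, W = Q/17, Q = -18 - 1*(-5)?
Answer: 169/289 ≈ 0.58477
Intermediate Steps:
u = 8 (u = 3 - 1*(-5) = 3 + 5 = 8)
Q = -13 (Q = -18 + 5 = -13)
m = -1 (m = 2 - 3 = -1)
W = -13/17 ≈ -0.76471
B(O) = 0 (B(O) = (O - O)/4 = (¼)*0 = 0)
(B(u) + W)² = (0 - 13/17)² = (-13/17)² = 169/289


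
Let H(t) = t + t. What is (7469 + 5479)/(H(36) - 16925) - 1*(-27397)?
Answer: 461708693/16853 ≈ 27396.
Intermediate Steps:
H(t) = 2*t
(7469 + 5479)/(H(36) - 16925) - 1*(-27397) = (7469 + 5479)/(2*36 - 16925) - 1*(-27397) = 12948/(72 - 16925) + 27397 = 12948/(-16853) + 27397 = 12948*(-1/16853) + 27397 = -12948/16853 + 27397 = 461708693/16853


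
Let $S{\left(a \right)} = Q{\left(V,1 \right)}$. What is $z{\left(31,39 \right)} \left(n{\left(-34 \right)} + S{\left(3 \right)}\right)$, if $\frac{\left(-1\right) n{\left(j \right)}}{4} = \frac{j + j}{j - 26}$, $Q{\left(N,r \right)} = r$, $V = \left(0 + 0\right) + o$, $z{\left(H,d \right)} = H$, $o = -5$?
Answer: $- \frac{1643}{15} \approx -109.53$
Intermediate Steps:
$V = -5$ ($V = \left(0 + 0\right) - 5 = 0 - 5 = -5$)
$S{\left(a \right)} = 1$
$n{\left(j \right)} = - \frac{8 j}{-26 + j}$ ($n{\left(j \right)} = - 4 \frac{j + j}{j - 26} = - 4 \frac{2 j}{-26 + j} = - \frac{8 j}{-26 + j}$)
$z{\left(31,39 \right)} \left(n{\left(-34 \right)} + S{\left(3 \right)}\right) = 31 \left(\left(-8\right) \left(-34\right) \frac{1}{-26 - 34} + 1\right) = 31 \left(\left(-8\right) \left(-34\right) \frac{1}{-60} + 1\right) = 31 \left(\left(-8\right) \left(-34\right) \left(- \frac{1}{60}\right) + 1\right) = 31 \left(- \frac{68}{15} + 1\right) = 31 \left(- \frac{53}{15}\right) = - \frac{1643}{15}$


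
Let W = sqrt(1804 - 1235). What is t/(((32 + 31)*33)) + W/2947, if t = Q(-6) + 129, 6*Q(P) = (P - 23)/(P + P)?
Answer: 121/1944 + sqrt(569)/2947 ≈ 0.070337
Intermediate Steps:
Q(P) = (-23 + P)/(12*P) (Q(P) = ((P - 23)/(P + P))/6 = ((-23 + P)/((2*P)))/6 = ((-23 + P)*(1/(2*P)))/6 = ((-23 + P)/(2*P))/6 = (-23 + P)/(12*P))
W = sqrt(569) ≈ 23.854
t = 9317/72 (t = (1/12)*(-23 - 6)/(-6) + 129 = (1/12)*(-1/6)*(-29) + 129 = 29/72 + 129 = 9317/72 ≈ 129.40)
t/(((32 + 31)*33)) + W/2947 = 9317/(72*(((32 + 31)*33))) + sqrt(569)/2947 = 9317/(72*((63*33))) + sqrt(569)*(1/2947) = (9317/72)/2079 + sqrt(569)/2947 = (9317/72)*(1/2079) + sqrt(569)/2947 = 121/1944 + sqrt(569)/2947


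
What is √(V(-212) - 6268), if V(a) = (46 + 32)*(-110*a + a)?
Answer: 2*√449039 ≈ 1340.2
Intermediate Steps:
V(a) = -8502*a (V(a) = 78*(-109*a) = -8502*a)
√(V(-212) - 6268) = √(-8502*(-212) - 6268) = √(1802424 - 6268) = √1796156 = 2*√449039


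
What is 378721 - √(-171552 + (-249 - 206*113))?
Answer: 378721 - I*√195079 ≈ 3.7872e+5 - 441.68*I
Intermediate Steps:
378721 - √(-171552 + (-249 - 206*113)) = 378721 - √(-171552 + (-249 - 23278)) = 378721 - √(-171552 - 23527) = 378721 - √(-195079) = 378721 - I*√195079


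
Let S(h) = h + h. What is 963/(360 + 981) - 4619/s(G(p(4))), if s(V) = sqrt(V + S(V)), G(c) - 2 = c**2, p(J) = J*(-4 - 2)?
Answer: 107/149 - 4619*sqrt(6)/102 ≈ -110.21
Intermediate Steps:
S(h) = 2*h
p(J) = -6*J (p(J) = J*(-6) = -6*J)
G(c) = 2 + c**2
s(V) = sqrt(3)*sqrt(V) (s(V) = sqrt(V + 2*V) = sqrt(3*V) = sqrt(3)*sqrt(V))
963/(360 + 981) - 4619/s(G(p(4))) = 963/(360 + 981) - 4619*sqrt(3)/(3*sqrt(2 + (-6*4)**2)) = 963/1341 - 4619*sqrt(3)/(3*sqrt(2 + (-24)**2)) = 963*(1/1341) - 4619*sqrt(3)/(3*sqrt(2 + 576)) = 107/149 - 4619*sqrt(6)/102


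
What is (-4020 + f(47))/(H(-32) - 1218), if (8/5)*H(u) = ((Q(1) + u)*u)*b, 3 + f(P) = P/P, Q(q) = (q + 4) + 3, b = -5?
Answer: 2011/1809 ≈ 1.1117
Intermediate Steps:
Q(q) = 7 + q (Q(q) = (4 + q) + 3 = 7 + q)
f(P) = -2 (f(P) = -3 + P/P = -3 + 1 = -2)
H(u) = -25*u*(8 + u)/8 (H(u) = 5*((((7 + 1) + u)*u)*(-5))/8 = 5*(((8 + u)*u)*(-5))/8 = 5*((u*(8 + u))*(-5))/8 = 5*(-5*u*(8 + u))/8 = -25*u*(8 + u)/8)
(-4020 + f(47))/(H(-32) - 1218) = (-4020 - 2)/(-25/8*(-32)*(8 - 32) - 1218) = -4022/(-25/8*(-32)*(-24) - 1218) = -4022/(-2400 - 1218) = -4022/(-3618) = -4022*(-1/3618) = 2011/1809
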